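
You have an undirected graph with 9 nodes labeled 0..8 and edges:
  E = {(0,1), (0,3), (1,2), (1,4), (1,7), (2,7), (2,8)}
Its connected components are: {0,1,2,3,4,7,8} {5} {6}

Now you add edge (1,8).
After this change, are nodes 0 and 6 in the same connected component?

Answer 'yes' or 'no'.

Initial components: {0,1,2,3,4,7,8} {5} {6}
Adding edge (1,8): both already in same component {0,1,2,3,4,7,8}. No change.
New components: {0,1,2,3,4,7,8} {5} {6}
Are 0 and 6 in the same component? no

Answer: no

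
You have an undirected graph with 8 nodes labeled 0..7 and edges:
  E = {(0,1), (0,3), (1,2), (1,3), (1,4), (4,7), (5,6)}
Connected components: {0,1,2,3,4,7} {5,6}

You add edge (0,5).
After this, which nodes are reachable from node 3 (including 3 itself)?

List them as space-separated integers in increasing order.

Before: nodes reachable from 3: {0,1,2,3,4,7}
Adding (0,5): merges 3's component with another. Reachability grows.
After: nodes reachable from 3: {0,1,2,3,4,5,6,7}

Answer: 0 1 2 3 4 5 6 7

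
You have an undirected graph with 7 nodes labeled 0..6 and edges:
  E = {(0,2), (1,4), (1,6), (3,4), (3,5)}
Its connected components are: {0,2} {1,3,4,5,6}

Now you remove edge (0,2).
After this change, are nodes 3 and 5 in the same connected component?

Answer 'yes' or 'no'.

Answer: yes

Derivation:
Initial components: {0,2} {1,3,4,5,6}
Removing edge (0,2): it was a bridge — component count 2 -> 3.
New components: {0} {1,3,4,5,6} {2}
Are 3 and 5 in the same component? yes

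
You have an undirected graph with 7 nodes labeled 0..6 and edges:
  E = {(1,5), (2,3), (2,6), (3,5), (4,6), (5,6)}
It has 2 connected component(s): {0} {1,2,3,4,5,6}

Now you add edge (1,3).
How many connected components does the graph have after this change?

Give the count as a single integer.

Answer: 2

Derivation:
Initial component count: 2
Add (1,3): endpoints already in same component. Count unchanged: 2.
New component count: 2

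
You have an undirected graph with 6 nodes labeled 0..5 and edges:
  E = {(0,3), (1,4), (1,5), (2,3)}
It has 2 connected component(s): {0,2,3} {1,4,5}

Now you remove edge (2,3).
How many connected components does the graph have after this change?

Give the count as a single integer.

Initial component count: 2
Remove (2,3): it was a bridge. Count increases: 2 -> 3.
  After removal, components: {0,3} {1,4,5} {2}
New component count: 3

Answer: 3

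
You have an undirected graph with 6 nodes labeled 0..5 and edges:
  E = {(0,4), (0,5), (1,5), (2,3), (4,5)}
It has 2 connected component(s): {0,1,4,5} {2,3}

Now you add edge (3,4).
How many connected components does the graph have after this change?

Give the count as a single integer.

Initial component count: 2
Add (3,4): merges two components. Count decreases: 2 -> 1.
New component count: 1

Answer: 1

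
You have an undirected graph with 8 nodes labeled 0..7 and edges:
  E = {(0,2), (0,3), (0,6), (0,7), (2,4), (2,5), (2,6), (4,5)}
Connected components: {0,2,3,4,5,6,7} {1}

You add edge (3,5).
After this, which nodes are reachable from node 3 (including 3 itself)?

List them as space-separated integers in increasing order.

Before: nodes reachable from 3: {0,2,3,4,5,6,7}
Adding (3,5): both endpoints already in same component. Reachability from 3 unchanged.
After: nodes reachable from 3: {0,2,3,4,5,6,7}

Answer: 0 2 3 4 5 6 7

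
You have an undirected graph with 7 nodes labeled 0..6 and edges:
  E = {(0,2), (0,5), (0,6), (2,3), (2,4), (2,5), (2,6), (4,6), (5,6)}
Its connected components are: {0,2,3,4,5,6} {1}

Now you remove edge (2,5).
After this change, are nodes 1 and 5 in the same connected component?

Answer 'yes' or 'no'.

Initial components: {0,2,3,4,5,6} {1}
Removing edge (2,5): not a bridge — component count unchanged at 2.
New components: {0,2,3,4,5,6} {1}
Are 1 and 5 in the same component? no

Answer: no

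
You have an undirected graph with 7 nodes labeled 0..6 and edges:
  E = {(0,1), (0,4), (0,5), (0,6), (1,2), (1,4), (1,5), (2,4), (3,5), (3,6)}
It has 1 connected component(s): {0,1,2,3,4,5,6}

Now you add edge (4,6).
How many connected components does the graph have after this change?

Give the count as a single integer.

Answer: 1

Derivation:
Initial component count: 1
Add (4,6): endpoints already in same component. Count unchanged: 1.
New component count: 1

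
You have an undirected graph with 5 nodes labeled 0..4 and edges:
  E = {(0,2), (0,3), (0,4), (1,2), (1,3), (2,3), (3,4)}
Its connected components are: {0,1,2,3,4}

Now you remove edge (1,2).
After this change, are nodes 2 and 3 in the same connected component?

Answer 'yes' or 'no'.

Initial components: {0,1,2,3,4}
Removing edge (1,2): not a bridge — component count unchanged at 1.
New components: {0,1,2,3,4}
Are 2 and 3 in the same component? yes

Answer: yes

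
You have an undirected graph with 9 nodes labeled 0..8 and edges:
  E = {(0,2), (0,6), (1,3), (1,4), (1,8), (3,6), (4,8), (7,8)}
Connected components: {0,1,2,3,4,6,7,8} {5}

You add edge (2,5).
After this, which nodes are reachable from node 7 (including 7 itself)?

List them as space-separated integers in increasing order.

Answer: 0 1 2 3 4 5 6 7 8

Derivation:
Before: nodes reachable from 7: {0,1,2,3,4,6,7,8}
Adding (2,5): merges 7's component with another. Reachability grows.
After: nodes reachable from 7: {0,1,2,3,4,5,6,7,8}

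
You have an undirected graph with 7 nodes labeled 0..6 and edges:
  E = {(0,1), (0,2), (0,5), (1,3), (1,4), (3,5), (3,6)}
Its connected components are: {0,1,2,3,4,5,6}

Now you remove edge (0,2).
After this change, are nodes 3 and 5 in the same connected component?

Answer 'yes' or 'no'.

Answer: yes

Derivation:
Initial components: {0,1,2,3,4,5,6}
Removing edge (0,2): it was a bridge — component count 1 -> 2.
New components: {0,1,3,4,5,6} {2}
Are 3 and 5 in the same component? yes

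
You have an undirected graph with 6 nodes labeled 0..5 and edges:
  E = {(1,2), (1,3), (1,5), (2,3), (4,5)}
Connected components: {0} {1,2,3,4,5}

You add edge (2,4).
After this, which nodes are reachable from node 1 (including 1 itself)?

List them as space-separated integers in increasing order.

Before: nodes reachable from 1: {1,2,3,4,5}
Adding (2,4): both endpoints already in same component. Reachability from 1 unchanged.
After: nodes reachable from 1: {1,2,3,4,5}

Answer: 1 2 3 4 5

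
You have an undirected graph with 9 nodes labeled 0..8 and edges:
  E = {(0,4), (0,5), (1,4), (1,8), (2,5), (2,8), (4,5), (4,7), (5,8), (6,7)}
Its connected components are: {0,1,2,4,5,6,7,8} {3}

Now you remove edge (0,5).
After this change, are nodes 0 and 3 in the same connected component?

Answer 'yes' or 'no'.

Initial components: {0,1,2,4,5,6,7,8} {3}
Removing edge (0,5): not a bridge — component count unchanged at 2.
New components: {0,1,2,4,5,6,7,8} {3}
Are 0 and 3 in the same component? no

Answer: no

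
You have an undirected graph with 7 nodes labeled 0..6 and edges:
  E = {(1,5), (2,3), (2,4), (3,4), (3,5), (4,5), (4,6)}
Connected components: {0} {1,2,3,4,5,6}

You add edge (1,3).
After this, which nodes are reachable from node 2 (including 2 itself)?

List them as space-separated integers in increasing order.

Answer: 1 2 3 4 5 6

Derivation:
Before: nodes reachable from 2: {1,2,3,4,5,6}
Adding (1,3): both endpoints already in same component. Reachability from 2 unchanged.
After: nodes reachable from 2: {1,2,3,4,5,6}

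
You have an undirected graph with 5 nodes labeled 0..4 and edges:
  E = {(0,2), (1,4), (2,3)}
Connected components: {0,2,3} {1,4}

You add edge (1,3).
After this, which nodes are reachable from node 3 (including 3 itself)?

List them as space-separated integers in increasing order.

Answer: 0 1 2 3 4

Derivation:
Before: nodes reachable from 3: {0,2,3}
Adding (1,3): merges 3's component with another. Reachability grows.
After: nodes reachable from 3: {0,1,2,3,4}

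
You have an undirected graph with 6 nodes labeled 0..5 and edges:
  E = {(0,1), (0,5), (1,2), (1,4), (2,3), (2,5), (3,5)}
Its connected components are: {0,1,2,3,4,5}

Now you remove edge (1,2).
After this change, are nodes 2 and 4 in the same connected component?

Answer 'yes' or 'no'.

Answer: yes

Derivation:
Initial components: {0,1,2,3,4,5}
Removing edge (1,2): not a bridge — component count unchanged at 1.
New components: {0,1,2,3,4,5}
Are 2 and 4 in the same component? yes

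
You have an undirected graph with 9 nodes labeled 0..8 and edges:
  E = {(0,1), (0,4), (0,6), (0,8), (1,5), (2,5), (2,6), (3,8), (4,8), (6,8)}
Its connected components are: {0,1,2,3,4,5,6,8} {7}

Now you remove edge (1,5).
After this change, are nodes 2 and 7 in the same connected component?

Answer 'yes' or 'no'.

Initial components: {0,1,2,3,4,5,6,8} {7}
Removing edge (1,5): not a bridge — component count unchanged at 2.
New components: {0,1,2,3,4,5,6,8} {7}
Are 2 and 7 in the same component? no

Answer: no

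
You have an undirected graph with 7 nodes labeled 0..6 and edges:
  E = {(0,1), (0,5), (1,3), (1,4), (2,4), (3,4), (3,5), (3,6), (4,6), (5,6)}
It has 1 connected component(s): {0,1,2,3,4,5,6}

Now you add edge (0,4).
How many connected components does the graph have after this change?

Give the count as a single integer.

Answer: 1

Derivation:
Initial component count: 1
Add (0,4): endpoints already in same component. Count unchanged: 1.
New component count: 1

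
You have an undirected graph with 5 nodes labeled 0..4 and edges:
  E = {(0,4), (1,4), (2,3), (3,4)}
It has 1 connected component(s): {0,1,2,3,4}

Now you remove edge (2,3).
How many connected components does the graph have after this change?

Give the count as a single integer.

Answer: 2

Derivation:
Initial component count: 1
Remove (2,3): it was a bridge. Count increases: 1 -> 2.
  After removal, components: {0,1,3,4} {2}
New component count: 2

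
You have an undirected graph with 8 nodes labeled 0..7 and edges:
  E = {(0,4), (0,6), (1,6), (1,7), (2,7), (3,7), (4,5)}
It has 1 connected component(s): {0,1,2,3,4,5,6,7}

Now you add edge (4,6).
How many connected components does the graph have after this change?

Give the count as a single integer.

Answer: 1

Derivation:
Initial component count: 1
Add (4,6): endpoints already in same component. Count unchanged: 1.
New component count: 1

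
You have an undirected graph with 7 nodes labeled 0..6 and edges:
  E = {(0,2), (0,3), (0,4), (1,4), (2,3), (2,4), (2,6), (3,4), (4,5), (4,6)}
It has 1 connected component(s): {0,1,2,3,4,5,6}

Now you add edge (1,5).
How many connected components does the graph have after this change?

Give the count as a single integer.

Initial component count: 1
Add (1,5): endpoints already in same component. Count unchanged: 1.
New component count: 1

Answer: 1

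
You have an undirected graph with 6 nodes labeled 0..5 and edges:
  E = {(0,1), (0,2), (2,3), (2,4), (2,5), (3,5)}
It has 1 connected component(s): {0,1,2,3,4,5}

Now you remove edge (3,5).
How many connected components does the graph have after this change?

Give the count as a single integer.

Answer: 1

Derivation:
Initial component count: 1
Remove (3,5): not a bridge. Count unchanged: 1.
  After removal, components: {0,1,2,3,4,5}
New component count: 1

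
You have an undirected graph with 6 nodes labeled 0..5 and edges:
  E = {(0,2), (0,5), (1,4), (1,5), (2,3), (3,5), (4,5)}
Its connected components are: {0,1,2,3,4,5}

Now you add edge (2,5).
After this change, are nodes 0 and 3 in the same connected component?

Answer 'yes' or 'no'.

Initial components: {0,1,2,3,4,5}
Adding edge (2,5): both already in same component {0,1,2,3,4,5}. No change.
New components: {0,1,2,3,4,5}
Are 0 and 3 in the same component? yes

Answer: yes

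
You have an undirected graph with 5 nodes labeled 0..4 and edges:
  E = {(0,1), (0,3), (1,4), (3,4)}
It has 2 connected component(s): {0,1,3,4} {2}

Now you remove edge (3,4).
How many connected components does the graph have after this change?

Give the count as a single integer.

Answer: 2

Derivation:
Initial component count: 2
Remove (3,4): not a bridge. Count unchanged: 2.
  After removal, components: {0,1,3,4} {2}
New component count: 2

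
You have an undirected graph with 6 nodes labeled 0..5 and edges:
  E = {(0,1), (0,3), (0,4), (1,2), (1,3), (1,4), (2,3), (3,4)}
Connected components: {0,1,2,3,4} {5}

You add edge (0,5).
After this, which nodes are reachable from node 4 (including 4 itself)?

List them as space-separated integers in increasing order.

Before: nodes reachable from 4: {0,1,2,3,4}
Adding (0,5): merges 4's component with another. Reachability grows.
After: nodes reachable from 4: {0,1,2,3,4,5}

Answer: 0 1 2 3 4 5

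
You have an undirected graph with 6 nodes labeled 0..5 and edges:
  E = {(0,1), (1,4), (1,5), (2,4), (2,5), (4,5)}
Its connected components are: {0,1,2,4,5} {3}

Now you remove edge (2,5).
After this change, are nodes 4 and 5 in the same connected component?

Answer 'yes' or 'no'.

Initial components: {0,1,2,4,5} {3}
Removing edge (2,5): not a bridge — component count unchanged at 2.
New components: {0,1,2,4,5} {3}
Are 4 and 5 in the same component? yes

Answer: yes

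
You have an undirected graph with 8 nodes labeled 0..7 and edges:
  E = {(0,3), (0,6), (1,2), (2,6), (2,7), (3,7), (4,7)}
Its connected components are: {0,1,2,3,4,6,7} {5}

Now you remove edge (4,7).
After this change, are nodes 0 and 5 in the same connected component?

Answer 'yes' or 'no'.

Initial components: {0,1,2,3,4,6,7} {5}
Removing edge (4,7): it was a bridge — component count 2 -> 3.
New components: {0,1,2,3,6,7} {4} {5}
Are 0 and 5 in the same component? no

Answer: no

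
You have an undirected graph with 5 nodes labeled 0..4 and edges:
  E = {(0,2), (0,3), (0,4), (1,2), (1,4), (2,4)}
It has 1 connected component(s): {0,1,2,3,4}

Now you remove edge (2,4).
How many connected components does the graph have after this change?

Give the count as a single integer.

Initial component count: 1
Remove (2,4): not a bridge. Count unchanged: 1.
  After removal, components: {0,1,2,3,4}
New component count: 1

Answer: 1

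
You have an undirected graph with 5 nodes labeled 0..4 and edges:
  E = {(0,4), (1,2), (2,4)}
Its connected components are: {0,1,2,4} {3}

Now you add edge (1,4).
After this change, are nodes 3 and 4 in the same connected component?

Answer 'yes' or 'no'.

Answer: no

Derivation:
Initial components: {0,1,2,4} {3}
Adding edge (1,4): both already in same component {0,1,2,4}. No change.
New components: {0,1,2,4} {3}
Are 3 and 4 in the same component? no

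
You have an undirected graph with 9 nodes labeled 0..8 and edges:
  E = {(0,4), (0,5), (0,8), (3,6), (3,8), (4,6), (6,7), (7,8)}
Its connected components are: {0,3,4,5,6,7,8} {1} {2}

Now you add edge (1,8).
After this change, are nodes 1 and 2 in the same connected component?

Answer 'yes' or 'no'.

Answer: no

Derivation:
Initial components: {0,3,4,5,6,7,8} {1} {2}
Adding edge (1,8): merges {1} and {0,3,4,5,6,7,8}.
New components: {0,1,3,4,5,6,7,8} {2}
Are 1 and 2 in the same component? no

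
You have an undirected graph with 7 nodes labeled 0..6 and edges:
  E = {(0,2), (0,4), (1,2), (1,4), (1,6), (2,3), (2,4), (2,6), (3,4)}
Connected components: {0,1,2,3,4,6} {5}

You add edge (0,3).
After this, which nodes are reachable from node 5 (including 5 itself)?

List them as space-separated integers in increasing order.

Answer: 5

Derivation:
Before: nodes reachable from 5: {5}
Adding (0,3): both endpoints already in same component. Reachability from 5 unchanged.
After: nodes reachable from 5: {5}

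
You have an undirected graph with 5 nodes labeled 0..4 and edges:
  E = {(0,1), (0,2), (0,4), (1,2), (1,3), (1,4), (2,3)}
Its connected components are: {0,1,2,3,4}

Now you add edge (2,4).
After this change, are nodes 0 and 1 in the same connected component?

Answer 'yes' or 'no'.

Initial components: {0,1,2,3,4}
Adding edge (2,4): both already in same component {0,1,2,3,4}. No change.
New components: {0,1,2,3,4}
Are 0 and 1 in the same component? yes

Answer: yes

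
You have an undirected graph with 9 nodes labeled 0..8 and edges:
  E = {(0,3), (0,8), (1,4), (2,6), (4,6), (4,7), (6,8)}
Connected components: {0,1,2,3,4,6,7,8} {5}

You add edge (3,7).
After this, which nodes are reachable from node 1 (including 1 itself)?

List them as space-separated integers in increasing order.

Answer: 0 1 2 3 4 6 7 8

Derivation:
Before: nodes reachable from 1: {0,1,2,3,4,6,7,8}
Adding (3,7): both endpoints already in same component. Reachability from 1 unchanged.
After: nodes reachable from 1: {0,1,2,3,4,6,7,8}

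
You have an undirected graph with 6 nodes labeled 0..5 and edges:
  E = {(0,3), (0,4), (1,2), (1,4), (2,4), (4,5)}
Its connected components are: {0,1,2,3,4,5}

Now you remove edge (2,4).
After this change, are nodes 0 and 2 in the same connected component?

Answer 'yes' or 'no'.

Answer: yes

Derivation:
Initial components: {0,1,2,3,4,5}
Removing edge (2,4): not a bridge — component count unchanged at 1.
New components: {0,1,2,3,4,5}
Are 0 and 2 in the same component? yes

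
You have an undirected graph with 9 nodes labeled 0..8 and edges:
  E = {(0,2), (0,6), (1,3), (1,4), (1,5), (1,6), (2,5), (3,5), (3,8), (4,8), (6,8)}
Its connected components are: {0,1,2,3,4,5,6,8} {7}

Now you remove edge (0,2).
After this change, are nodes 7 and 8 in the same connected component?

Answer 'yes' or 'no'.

Answer: no

Derivation:
Initial components: {0,1,2,3,4,5,6,8} {7}
Removing edge (0,2): not a bridge — component count unchanged at 2.
New components: {0,1,2,3,4,5,6,8} {7}
Are 7 and 8 in the same component? no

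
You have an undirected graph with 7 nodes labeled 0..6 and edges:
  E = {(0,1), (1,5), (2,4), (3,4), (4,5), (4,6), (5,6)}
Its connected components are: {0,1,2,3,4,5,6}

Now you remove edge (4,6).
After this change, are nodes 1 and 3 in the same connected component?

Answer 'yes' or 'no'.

Initial components: {0,1,2,3,4,5,6}
Removing edge (4,6): not a bridge — component count unchanged at 1.
New components: {0,1,2,3,4,5,6}
Are 1 and 3 in the same component? yes

Answer: yes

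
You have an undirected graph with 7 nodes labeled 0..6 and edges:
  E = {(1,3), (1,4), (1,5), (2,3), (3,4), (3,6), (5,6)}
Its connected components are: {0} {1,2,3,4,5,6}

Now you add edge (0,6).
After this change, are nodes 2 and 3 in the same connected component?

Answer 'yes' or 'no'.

Answer: yes

Derivation:
Initial components: {0} {1,2,3,4,5,6}
Adding edge (0,6): merges {0} and {1,2,3,4,5,6}.
New components: {0,1,2,3,4,5,6}
Are 2 and 3 in the same component? yes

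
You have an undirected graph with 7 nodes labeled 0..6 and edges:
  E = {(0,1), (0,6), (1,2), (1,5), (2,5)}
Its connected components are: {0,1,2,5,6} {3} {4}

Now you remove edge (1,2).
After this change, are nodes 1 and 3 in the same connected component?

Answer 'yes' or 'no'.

Answer: no

Derivation:
Initial components: {0,1,2,5,6} {3} {4}
Removing edge (1,2): not a bridge — component count unchanged at 3.
New components: {0,1,2,5,6} {3} {4}
Are 1 and 3 in the same component? no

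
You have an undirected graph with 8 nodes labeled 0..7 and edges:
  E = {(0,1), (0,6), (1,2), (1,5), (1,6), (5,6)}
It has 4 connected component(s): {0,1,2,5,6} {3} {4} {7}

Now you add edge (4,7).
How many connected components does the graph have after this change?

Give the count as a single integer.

Answer: 3

Derivation:
Initial component count: 4
Add (4,7): merges two components. Count decreases: 4 -> 3.
New component count: 3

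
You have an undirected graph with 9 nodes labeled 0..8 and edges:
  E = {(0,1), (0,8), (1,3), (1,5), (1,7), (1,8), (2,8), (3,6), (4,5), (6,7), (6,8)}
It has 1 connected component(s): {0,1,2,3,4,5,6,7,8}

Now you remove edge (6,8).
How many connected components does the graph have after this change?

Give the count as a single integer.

Answer: 1

Derivation:
Initial component count: 1
Remove (6,8): not a bridge. Count unchanged: 1.
  After removal, components: {0,1,2,3,4,5,6,7,8}
New component count: 1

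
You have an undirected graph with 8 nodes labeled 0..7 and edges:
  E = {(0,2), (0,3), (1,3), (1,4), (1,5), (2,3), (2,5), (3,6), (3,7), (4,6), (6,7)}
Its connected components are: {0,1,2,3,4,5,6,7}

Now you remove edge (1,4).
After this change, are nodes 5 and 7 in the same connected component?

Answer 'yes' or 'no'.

Initial components: {0,1,2,3,4,5,6,7}
Removing edge (1,4): not a bridge — component count unchanged at 1.
New components: {0,1,2,3,4,5,6,7}
Are 5 and 7 in the same component? yes

Answer: yes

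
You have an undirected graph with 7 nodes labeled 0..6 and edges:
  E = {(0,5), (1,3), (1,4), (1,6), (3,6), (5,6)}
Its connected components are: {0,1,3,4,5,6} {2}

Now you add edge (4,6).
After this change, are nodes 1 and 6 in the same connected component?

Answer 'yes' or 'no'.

Initial components: {0,1,3,4,5,6} {2}
Adding edge (4,6): both already in same component {0,1,3,4,5,6}. No change.
New components: {0,1,3,4,5,6} {2}
Are 1 and 6 in the same component? yes

Answer: yes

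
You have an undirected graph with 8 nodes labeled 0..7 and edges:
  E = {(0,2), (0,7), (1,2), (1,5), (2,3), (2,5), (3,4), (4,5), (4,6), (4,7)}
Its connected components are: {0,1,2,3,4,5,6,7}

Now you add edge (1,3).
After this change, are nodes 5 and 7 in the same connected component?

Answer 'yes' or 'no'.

Initial components: {0,1,2,3,4,5,6,7}
Adding edge (1,3): both already in same component {0,1,2,3,4,5,6,7}. No change.
New components: {0,1,2,3,4,5,6,7}
Are 5 and 7 in the same component? yes

Answer: yes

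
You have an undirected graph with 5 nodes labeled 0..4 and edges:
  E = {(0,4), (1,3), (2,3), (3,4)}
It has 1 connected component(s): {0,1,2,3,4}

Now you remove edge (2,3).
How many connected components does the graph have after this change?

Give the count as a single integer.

Initial component count: 1
Remove (2,3): it was a bridge. Count increases: 1 -> 2.
  After removal, components: {0,1,3,4} {2}
New component count: 2

Answer: 2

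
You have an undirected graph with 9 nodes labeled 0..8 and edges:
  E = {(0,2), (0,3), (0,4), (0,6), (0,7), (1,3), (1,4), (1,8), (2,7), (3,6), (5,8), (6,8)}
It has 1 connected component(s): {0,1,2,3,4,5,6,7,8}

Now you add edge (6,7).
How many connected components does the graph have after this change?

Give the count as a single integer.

Answer: 1

Derivation:
Initial component count: 1
Add (6,7): endpoints already in same component. Count unchanged: 1.
New component count: 1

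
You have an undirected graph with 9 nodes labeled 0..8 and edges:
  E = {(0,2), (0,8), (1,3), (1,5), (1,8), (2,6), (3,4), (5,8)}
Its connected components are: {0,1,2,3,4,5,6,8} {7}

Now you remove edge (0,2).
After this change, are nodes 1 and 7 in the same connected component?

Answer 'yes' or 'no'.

Initial components: {0,1,2,3,4,5,6,8} {7}
Removing edge (0,2): it was a bridge — component count 2 -> 3.
New components: {0,1,3,4,5,8} {2,6} {7}
Are 1 and 7 in the same component? no

Answer: no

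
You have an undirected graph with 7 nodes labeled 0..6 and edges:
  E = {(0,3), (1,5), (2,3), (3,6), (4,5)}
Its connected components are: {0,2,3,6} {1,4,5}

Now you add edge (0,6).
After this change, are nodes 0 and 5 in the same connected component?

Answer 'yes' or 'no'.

Initial components: {0,2,3,6} {1,4,5}
Adding edge (0,6): both already in same component {0,2,3,6}. No change.
New components: {0,2,3,6} {1,4,5}
Are 0 and 5 in the same component? no

Answer: no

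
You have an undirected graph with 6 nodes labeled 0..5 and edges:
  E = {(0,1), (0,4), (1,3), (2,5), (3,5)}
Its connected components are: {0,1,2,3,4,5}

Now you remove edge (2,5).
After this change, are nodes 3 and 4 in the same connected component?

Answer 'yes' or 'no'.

Initial components: {0,1,2,3,4,5}
Removing edge (2,5): it was a bridge — component count 1 -> 2.
New components: {0,1,3,4,5} {2}
Are 3 and 4 in the same component? yes

Answer: yes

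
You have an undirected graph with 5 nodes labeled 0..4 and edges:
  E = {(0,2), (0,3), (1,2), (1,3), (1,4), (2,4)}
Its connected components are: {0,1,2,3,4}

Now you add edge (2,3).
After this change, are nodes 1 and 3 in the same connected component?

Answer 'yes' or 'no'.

Answer: yes

Derivation:
Initial components: {0,1,2,3,4}
Adding edge (2,3): both already in same component {0,1,2,3,4}. No change.
New components: {0,1,2,3,4}
Are 1 and 3 in the same component? yes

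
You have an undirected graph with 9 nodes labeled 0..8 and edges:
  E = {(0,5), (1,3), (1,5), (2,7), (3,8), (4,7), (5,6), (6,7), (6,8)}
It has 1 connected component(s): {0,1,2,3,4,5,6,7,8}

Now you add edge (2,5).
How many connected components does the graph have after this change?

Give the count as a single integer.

Initial component count: 1
Add (2,5): endpoints already in same component. Count unchanged: 1.
New component count: 1

Answer: 1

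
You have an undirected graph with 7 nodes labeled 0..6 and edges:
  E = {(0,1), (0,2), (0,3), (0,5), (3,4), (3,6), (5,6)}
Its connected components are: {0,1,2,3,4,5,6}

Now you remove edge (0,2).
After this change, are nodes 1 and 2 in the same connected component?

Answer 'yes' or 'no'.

Initial components: {0,1,2,3,4,5,6}
Removing edge (0,2): it was a bridge — component count 1 -> 2.
New components: {0,1,3,4,5,6} {2}
Are 1 and 2 in the same component? no

Answer: no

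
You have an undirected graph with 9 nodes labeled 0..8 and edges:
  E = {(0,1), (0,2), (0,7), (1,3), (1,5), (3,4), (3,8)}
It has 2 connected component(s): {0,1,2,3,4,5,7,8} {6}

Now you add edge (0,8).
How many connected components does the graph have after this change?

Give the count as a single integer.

Initial component count: 2
Add (0,8): endpoints already in same component. Count unchanged: 2.
New component count: 2

Answer: 2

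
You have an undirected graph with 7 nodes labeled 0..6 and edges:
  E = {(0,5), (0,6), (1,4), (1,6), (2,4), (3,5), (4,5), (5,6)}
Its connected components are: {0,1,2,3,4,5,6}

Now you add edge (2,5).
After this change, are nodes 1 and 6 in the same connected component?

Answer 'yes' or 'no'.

Answer: yes

Derivation:
Initial components: {0,1,2,3,4,5,6}
Adding edge (2,5): both already in same component {0,1,2,3,4,5,6}. No change.
New components: {0,1,2,3,4,5,6}
Are 1 and 6 in the same component? yes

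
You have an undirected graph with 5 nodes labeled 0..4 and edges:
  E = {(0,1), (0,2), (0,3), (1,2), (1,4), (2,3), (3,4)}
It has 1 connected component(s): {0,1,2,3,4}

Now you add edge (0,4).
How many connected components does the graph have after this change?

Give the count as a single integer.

Initial component count: 1
Add (0,4): endpoints already in same component. Count unchanged: 1.
New component count: 1

Answer: 1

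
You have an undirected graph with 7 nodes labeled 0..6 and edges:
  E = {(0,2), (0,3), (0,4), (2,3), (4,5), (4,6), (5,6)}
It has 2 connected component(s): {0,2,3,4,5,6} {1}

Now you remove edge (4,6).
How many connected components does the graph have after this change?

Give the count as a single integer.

Initial component count: 2
Remove (4,6): not a bridge. Count unchanged: 2.
  After removal, components: {0,2,3,4,5,6} {1}
New component count: 2

Answer: 2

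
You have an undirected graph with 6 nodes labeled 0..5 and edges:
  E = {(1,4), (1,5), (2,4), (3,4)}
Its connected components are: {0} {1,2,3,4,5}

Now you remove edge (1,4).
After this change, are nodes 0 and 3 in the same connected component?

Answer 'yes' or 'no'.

Answer: no

Derivation:
Initial components: {0} {1,2,3,4,5}
Removing edge (1,4): it was a bridge — component count 2 -> 3.
New components: {0} {1,5} {2,3,4}
Are 0 and 3 in the same component? no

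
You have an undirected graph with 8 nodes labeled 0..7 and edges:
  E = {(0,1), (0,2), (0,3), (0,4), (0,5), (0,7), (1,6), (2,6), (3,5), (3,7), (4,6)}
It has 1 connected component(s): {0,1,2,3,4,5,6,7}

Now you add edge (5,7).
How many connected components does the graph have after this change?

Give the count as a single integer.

Initial component count: 1
Add (5,7): endpoints already in same component. Count unchanged: 1.
New component count: 1

Answer: 1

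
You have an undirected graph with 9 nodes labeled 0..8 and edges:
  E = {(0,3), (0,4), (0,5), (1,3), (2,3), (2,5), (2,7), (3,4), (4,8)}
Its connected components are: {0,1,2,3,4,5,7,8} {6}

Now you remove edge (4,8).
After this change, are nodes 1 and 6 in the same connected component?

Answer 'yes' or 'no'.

Answer: no

Derivation:
Initial components: {0,1,2,3,4,5,7,8} {6}
Removing edge (4,8): it was a bridge — component count 2 -> 3.
New components: {0,1,2,3,4,5,7} {6} {8}
Are 1 and 6 in the same component? no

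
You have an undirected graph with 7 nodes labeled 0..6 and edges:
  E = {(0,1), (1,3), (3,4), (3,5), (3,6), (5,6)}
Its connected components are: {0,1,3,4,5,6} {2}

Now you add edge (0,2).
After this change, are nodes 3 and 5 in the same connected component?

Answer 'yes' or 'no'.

Initial components: {0,1,3,4,5,6} {2}
Adding edge (0,2): merges {0,1,3,4,5,6} and {2}.
New components: {0,1,2,3,4,5,6}
Are 3 and 5 in the same component? yes

Answer: yes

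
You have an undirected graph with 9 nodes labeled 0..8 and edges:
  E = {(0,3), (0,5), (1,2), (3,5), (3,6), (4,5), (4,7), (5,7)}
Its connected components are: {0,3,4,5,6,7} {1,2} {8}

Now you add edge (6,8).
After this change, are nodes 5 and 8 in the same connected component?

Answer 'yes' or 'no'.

Initial components: {0,3,4,5,6,7} {1,2} {8}
Adding edge (6,8): merges {0,3,4,5,6,7} and {8}.
New components: {0,3,4,5,6,7,8} {1,2}
Are 5 and 8 in the same component? yes

Answer: yes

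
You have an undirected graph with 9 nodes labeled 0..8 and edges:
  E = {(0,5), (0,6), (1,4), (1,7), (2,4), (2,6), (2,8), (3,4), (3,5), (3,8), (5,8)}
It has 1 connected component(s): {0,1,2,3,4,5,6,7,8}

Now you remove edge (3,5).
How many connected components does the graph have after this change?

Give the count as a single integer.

Answer: 1

Derivation:
Initial component count: 1
Remove (3,5): not a bridge. Count unchanged: 1.
  After removal, components: {0,1,2,3,4,5,6,7,8}
New component count: 1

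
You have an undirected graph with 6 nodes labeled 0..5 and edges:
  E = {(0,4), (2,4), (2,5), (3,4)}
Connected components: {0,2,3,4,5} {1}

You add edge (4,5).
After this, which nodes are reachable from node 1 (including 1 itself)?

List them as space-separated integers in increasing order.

Answer: 1

Derivation:
Before: nodes reachable from 1: {1}
Adding (4,5): both endpoints already in same component. Reachability from 1 unchanged.
After: nodes reachable from 1: {1}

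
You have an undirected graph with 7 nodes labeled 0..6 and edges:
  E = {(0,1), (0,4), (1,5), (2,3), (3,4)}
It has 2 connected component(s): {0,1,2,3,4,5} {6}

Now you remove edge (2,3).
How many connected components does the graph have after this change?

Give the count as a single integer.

Answer: 3

Derivation:
Initial component count: 2
Remove (2,3): it was a bridge. Count increases: 2 -> 3.
  After removal, components: {0,1,3,4,5} {2} {6}
New component count: 3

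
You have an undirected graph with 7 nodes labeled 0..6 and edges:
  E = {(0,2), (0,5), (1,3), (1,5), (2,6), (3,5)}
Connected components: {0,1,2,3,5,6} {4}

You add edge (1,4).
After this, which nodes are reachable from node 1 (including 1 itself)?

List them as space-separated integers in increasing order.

Answer: 0 1 2 3 4 5 6

Derivation:
Before: nodes reachable from 1: {0,1,2,3,5,6}
Adding (1,4): merges 1's component with another. Reachability grows.
After: nodes reachable from 1: {0,1,2,3,4,5,6}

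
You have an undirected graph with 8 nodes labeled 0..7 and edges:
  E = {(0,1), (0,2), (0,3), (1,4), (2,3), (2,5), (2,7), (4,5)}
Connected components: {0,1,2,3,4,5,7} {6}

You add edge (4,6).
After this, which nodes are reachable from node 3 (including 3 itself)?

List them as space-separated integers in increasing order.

Before: nodes reachable from 3: {0,1,2,3,4,5,7}
Adding (4,6): merges 3's component with another. Reachability grows.
After: nodes reachable from 3: {0,1,2,3,4,5,6,7}

Answer: 0 1 2 3 4 5 6 7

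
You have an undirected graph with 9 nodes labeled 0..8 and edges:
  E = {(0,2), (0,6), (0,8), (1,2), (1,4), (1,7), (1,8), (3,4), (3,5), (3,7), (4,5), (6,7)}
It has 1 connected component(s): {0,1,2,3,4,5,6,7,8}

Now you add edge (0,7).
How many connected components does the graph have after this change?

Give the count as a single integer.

Answer: 1

Derivation:
Initial component count: 1
Add (0,7): endpoints already in same component. Count unchanged: 1.
New component count: 1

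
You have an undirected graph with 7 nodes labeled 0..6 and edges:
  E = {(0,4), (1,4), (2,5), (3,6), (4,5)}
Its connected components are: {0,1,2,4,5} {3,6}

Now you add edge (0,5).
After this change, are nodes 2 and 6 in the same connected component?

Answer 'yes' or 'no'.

Initial components: {0,1,2,4,5} {3,6}
Adding edge (0,5): both already in same component {0,1,2,4,5}. No change.
New components: {0,1,2,4,5} {3,6}
Are 2 and 6 in the same component? no

Answer: no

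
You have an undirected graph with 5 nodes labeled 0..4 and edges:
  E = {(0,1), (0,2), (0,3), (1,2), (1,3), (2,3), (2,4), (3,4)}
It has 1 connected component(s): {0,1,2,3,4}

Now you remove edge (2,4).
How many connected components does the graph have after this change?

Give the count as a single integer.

Answer: 1

Derivation:
Initial component count: 1
Remove (2,4): not a bridge. Count unchanged: 1.
  After removal, components: {0,1,2,3,4}
New component count: 1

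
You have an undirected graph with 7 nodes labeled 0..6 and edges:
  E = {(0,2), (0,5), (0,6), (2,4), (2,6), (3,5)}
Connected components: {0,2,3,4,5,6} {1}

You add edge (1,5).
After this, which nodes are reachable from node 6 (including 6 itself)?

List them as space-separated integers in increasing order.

Answer: 0 1 2 3 4 5 6

Derivation:
Before: nodes reachable from 6: {0,2,3,4,5,6}
Adding (1,5): merges 6's component with another. Reachability grows.
After: nodes reachable from 6: {0,1,2,3,4,5,6}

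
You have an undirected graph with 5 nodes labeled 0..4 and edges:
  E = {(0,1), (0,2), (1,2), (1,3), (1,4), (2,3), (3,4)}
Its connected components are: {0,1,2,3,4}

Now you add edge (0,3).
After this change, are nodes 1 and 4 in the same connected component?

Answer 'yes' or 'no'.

Answer: yes

Derivation:
Initial components: {0,1,2,3,4}
Adding edge (0,3): both already in same component {0,1,2,3,4}. No change.
New components: {0,1,2,3,4}
Are 1 and 4 in the same component? yes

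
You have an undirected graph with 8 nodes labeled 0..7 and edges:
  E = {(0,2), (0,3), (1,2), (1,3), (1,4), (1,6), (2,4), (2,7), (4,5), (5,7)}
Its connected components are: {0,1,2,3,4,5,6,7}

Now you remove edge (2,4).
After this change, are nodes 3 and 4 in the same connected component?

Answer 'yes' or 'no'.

Initial components: {0,1,2,3,4,5,6,7}
Removing edge (2,4): not a bridge — component count unchanged at 1.
New components: {0,1,2,3,4,5,6,7}
Are 3 and 4 in the same component? yes

Answer: yes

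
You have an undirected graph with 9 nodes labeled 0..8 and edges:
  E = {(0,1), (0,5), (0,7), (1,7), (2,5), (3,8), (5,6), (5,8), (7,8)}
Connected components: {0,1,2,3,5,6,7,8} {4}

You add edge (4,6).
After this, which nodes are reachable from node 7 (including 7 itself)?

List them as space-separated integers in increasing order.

Before: nodes reachable from 7: {0,1,2,3,5,6,7,8}
Adding (4,6): merges 7's component with another. Reachability grows.
After: nodes reachable from 7: {0,1,2,3,4,5,6,7,8}

Answer: 0 1 2 3 4 5 6 7 8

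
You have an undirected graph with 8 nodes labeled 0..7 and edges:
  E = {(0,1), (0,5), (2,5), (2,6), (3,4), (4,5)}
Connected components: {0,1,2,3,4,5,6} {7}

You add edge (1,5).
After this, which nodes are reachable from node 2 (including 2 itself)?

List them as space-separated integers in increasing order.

Answer: 0 1 2 3 4 5 6

Derivation:
Before: nodes reachable from 2: {0,1,2,3,4,5,6}
Adding (1,5): both endpoints already in same component. Reachability from 2 unchanged.
After: nodes reachable from 2: {0,1,2,3,4,5,6}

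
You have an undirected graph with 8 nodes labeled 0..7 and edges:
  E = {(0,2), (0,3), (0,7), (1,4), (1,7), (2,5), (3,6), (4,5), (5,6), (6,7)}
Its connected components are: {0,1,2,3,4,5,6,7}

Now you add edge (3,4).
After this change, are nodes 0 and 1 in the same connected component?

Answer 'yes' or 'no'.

Answer: yes

Derivation:
Initial components: {0,1,2,3,4,5,6,7}
Adding edge (3,4): both already in same component {0,1,2,3,4,5,6,7}. No change.
New components: {0,1,2,3,4,5,6,7}
Are 0 and 1 in the same component? yes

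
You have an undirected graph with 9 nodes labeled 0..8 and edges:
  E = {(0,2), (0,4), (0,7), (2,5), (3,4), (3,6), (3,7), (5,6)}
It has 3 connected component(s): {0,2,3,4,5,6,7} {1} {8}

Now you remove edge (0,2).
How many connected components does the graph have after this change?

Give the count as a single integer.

Initial component count: 3
Remove (0,2): not a bridge. Count unchanged: 3.
  After removal, components: {0,2,3,4,5,6,7} {1} {8}
New component count: 3

Answer: 3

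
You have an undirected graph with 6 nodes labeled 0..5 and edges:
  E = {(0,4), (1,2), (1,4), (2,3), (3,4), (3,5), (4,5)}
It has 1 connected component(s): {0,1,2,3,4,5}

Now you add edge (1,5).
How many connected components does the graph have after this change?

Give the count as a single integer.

Initial component count: 1
Add (1,5): endpoints already in same component. Count unchanged: 1.
New component count: 1

Answer: 1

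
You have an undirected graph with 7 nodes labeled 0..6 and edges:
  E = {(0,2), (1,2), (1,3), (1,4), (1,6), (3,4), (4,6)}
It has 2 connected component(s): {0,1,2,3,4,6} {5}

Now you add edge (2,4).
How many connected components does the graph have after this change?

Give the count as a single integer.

Initial component count: 2
Add (2,4): endpoints already in same component. Count unchanged: 2.
New component count: 2

Answer: 2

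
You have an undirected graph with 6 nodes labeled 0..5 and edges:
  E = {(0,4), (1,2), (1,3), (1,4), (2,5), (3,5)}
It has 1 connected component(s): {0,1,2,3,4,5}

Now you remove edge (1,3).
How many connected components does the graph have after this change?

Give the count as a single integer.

Answer: 1

Derivation:
Initial component count: 1
Remove (1,3): not a bridge. Count unchanged: 1.
  After removal, components: {0,1,2,3,4,5}
New component count: 1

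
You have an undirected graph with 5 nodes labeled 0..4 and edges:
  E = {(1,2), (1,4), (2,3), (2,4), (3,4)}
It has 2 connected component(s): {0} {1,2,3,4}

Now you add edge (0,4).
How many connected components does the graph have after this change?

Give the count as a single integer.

Answer: 1

Derivation:
Initial component count: 2
Add (0,4): merges two components. Count decreases: 2 -> 1.
New component count: 1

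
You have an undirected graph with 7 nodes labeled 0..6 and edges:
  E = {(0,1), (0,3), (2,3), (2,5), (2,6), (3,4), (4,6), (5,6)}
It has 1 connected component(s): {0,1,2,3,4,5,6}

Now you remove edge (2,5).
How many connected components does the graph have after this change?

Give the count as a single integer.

Initial component count: 1
Remove (2,5): not a bridge. Count unchanged: 1.
  After removal, components: {0,1,2,3,4,5,6}
New component count: 1

Answer: 1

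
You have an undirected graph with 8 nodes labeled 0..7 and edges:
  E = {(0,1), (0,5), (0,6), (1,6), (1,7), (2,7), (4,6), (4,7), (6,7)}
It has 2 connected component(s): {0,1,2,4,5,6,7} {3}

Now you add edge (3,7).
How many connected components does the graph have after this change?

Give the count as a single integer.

Answer: 1

Derivation:
Initial component count: 2
Add (3,7): merges two components. Count decreases: 2 -> 1.
New component count: 1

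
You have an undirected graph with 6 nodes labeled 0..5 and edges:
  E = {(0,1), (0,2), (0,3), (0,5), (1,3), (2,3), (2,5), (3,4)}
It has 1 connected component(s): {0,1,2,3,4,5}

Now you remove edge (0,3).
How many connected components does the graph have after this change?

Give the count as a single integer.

Answer: 1

Derivation:
Initial component count: 1
Remove (0,3): not a bridge. Count unchanged: 1.
  After removal, components: {0,1,2,3,4,5}
New component count: 1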